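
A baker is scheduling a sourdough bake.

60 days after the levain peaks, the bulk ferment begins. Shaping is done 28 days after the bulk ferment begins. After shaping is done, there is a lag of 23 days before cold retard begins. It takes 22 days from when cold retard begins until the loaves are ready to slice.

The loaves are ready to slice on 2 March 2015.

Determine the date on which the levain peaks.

20 October 2014

The loaves are ready to slice: Mar 2, 2015.
Cold retard begins: Mar 2, 2015 − 22 days = Feb 8, 2015.
Shaping is done: Feb 8, 2015 − 23 days = Jan 16, 2015.
The bulk ferment begins: Jan 16, 2015 − 28 days = Dec 19, 2014.
The levain peaks: Dec 19, 2014 − 60 days = Oct 20, 2014.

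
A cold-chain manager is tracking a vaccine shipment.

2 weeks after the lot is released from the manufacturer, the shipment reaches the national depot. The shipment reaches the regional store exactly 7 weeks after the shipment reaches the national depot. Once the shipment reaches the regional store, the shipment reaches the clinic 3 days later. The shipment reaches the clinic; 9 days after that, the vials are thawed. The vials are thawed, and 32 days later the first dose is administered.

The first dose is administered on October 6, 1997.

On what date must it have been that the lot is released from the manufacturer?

June 21, 1997

The first dose is administered: Oct 6, 1997.
The vials are thawed: Oct 6, 1997 − 32 days = Sep 4, 1997.
The shipment reaches the clinic: Sep 4, 1997 − 9 days = Aug 26, 1997.
The shipment reaches the regional store: Aug 26, 1997 − 3 days = Aug 23, 1997.
The shipment reaches the national depot: Aug 23, 1997 − 7 weeks = Jul 5, 1997.
The lot is released from the manufacturer: Jul 5, 1997 − 2 weeks = Jun 21, 1997.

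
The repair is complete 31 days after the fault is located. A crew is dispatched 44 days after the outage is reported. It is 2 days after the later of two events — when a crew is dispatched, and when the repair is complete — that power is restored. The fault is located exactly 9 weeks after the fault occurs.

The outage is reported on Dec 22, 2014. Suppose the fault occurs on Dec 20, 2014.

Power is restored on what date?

Mar 26, 2015

The outage is reported: Dec 22, 2014.
A crew is dispatched: Dec 22, 2014 + 44 days = Feb 4, 2015.
The fault occurs: Dec 20, 2014.
The fault is located: Dec 20, 2014 + 9 weeks = Feb 21, 2015.
The repair is complete: Feb 21, 2015 + 31 days = Mar 24, 2015.
Both prerequisites met — a crew is dispatched (Feb 4, 2015), the repair is complete (Mar 24, 2015); the later is Mar 24, 2015.
Power is restored: Mar 24, 2015 + 2 days = Mar 26, 2015.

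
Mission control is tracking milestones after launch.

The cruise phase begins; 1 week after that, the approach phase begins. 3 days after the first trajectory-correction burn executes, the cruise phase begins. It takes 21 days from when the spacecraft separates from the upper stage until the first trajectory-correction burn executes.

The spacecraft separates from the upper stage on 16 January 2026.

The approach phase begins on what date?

16 February 2026

The spacecraft separates from the upper stage: Jan 16, 2026.
The first trajectory-correction burn executes: Jan 16, 2026 + 21 days = Feb 6, 2026.
The cruise phase begins: Feb 6, 2026 + 3 days = Feb 9, 2026.
The approach phase begins: Feb 9, 2026 + 1 week = Feb 16, 2026.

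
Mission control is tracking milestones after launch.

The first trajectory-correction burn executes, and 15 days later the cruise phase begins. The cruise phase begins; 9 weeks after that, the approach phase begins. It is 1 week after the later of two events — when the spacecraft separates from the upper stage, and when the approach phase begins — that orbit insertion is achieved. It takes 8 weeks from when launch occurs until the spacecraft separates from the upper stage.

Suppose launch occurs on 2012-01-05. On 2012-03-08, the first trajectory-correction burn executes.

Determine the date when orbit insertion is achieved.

Launch occurs: Jan 5, 2012.
The spacecraft separates from the upper stage: Jan 5, 2012 + 8 weeks = Mar 1, 2012.
The first trajectory-correction burn executes: Mar 8, 2012.
The cruise phase begins: Mar 8, 2012 + 15 days = Mar 23, 2012.
The approach phase begins: Mar 23, 2012 + 9 weeks = May 25, 2012.
Both prerequisites met — the spacecraft separates from the upper stage (Mar 1, 2012), the approach phase begins (May 25, 2012); the later is May 25, 2012.
Orbit insertion is achieved: May 25, 2012 + 1 week = Jun 1, 2012.

2012-06-01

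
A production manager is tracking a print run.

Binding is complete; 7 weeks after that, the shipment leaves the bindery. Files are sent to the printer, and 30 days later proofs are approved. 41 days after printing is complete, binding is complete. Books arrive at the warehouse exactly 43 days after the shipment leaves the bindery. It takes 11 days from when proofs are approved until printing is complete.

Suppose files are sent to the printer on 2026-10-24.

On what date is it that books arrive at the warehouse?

Files are sent to the printer: Oct 24, 2026.
Proofs are approved: Oct 24, 2026 + 30 days = Nov 23, 2026.
Printing is complete: Nov 23, 2026 + 11 days = Dec 4, 2026.
Binding is complete: Dec 4, 2026 + 41 days = Jan 14, 2027.
The shipment leaves the bindery: Jan 14, 2027 + 7 weeks = Mar 4, 2027.
Books arrive at the warehouse: Mar 4, 2027 + 43 days = Apr 16, 2027.

2027-04-16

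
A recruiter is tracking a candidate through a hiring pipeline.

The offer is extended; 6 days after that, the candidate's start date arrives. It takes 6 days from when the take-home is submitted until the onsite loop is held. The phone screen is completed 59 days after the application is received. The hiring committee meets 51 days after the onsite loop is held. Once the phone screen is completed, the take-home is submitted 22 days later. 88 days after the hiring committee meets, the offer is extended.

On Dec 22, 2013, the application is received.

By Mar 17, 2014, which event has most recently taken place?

The take-home is submitted

The application is received: Dec 22, 2013.
The phone screen is completed: Dec 22, 2013 + 59 days = Feb 19, 2014.
The take-home is submitted: Feb 19, 2014 + 22 days = Mar 13, 2014.
The onsite loop is held: Mar 13, 2014 + 6 days = Mar 19, 2014.
The hiring committee meets: Mar 19, 2014 + 51 days = May 9, 2014.
The offer is extended: May 9, 2014 + 88 days = Aug 5, 2014.
The candidate's start date arrives: Aug 5, 2014 + 6 days = Aug 11, 2014.
Mar 17, 2014 falls between when the take-home is submitted (Mar 13, 2014) and when the onsite loop is held (Mar 19, 2014).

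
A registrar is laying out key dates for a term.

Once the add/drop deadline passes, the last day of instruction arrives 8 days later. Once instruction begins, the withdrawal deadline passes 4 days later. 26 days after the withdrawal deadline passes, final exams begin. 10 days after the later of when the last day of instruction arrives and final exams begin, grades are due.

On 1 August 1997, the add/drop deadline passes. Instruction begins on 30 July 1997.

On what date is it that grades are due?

The add/drop deadline passes: Aug 1, 1997.
The last day of instruction arrives: Aug 1, 1997 + 8 days = Aug 9, 1997.
Instruction begins: Jul 30, 1997.
The withdrawal deadline passes: Jul 30, 1997 + 4 days = Aug 3, 1997.
Final exams begin: Aug 3, 1997 + 26 days = Aug 29, 1997.
Both prerequisites met — the last day of instruction arrives (Aug 9, 1997), final exams begin (Aug 29, 1997); the later is Aug 29, 1997.
Grades are due: Aug 29, 1997 + 10 days = Sep 8, 1997.

8 September 1997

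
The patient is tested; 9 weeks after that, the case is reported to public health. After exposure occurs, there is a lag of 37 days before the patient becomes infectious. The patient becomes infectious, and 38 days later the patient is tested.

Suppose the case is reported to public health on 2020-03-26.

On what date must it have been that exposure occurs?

The case is reported to public health: Mar 26, 2020.
The patient is tested: Mar 26, 2020 − 9 weeks = Jan 23, 2020.
The patient becomes infectious: Jan 23, 2020 − 38 days = Dec 16, 2019.
Exposure occurs: Dec 16, 2019 − 37 days = Nov 9, 2019.

2019-11-09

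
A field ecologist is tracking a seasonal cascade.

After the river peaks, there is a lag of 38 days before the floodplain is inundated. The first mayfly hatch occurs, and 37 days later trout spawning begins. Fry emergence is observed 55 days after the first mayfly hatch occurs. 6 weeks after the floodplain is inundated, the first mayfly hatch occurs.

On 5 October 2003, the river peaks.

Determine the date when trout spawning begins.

The river peaks: Oct 5, 2003.
The floodplain is inundated: Oct 5, 2003 + 38 days = Nov 12, 2003.
The first mayfly hatch occurs: Nov 12, 2003 + 6 weeks = Dec 24, 2003.
Trout spawning begins: Dec 24, 2003 + 37 days = Jan 30, 2004.

30 January 2004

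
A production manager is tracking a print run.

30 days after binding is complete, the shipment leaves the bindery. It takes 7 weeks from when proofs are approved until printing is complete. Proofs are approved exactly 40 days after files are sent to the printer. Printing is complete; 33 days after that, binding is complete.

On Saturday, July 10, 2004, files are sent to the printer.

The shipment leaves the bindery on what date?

Thursday, December 9, 2004

Files are sent to the printer: Jul 10, 2004.
Proofs are approved: Jul 10, 2004 + 40 days = Aug 19, 2004.
Printing is complete: Aug 19, 2004 + 7 weeks = Oct 7, 2004.
Binding is complete: Oct 7, 2004 + 33 days = Nov 9, 2004.
The shipment leaves the bindery: Nov 9, 2004 + 30 days = Dec 9, 2004.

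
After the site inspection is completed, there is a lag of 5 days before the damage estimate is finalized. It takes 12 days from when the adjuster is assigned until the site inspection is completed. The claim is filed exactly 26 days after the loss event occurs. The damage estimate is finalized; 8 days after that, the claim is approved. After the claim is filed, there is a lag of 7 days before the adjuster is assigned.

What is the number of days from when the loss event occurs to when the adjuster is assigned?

Causal path: the loss event occurs → the claim is filed → the adjuster is assigned.
Total delay along the path: 26 + 7 = 33 days.

33 days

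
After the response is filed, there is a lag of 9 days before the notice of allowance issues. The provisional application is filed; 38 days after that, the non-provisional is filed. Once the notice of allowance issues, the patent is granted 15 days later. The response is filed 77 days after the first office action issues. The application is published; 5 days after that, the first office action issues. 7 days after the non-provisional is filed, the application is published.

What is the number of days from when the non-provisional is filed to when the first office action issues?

12 days

Causal path: the non-provisional is filed → the application is published → the first office action issues.
Total delay along the path: 7 + 5 = 12 days.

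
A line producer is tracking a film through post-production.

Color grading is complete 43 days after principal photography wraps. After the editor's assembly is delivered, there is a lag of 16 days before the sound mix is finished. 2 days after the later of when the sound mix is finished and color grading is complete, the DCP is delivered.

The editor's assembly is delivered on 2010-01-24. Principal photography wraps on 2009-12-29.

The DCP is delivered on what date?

The editor's assembly is delivered: Jan 24, 2010.
The sound mix is finished: Jan 24, 2010 + 16 days = Feb 9, 2010.
Principal photography wraps: Dec 29, 2009.
Color grading is complete: Dec 29, 2009 + 43 days = Feb 10, 2010.
Both prerequisites met — the sound mix is finished (Feb 9, 2010), color grading is complete (Feb 10, 2010); the later is Feb 10, 2010.
The DCP is delivered: Feb 10, 2010 + 2 days = Feb 12, 2010.

2010-02-12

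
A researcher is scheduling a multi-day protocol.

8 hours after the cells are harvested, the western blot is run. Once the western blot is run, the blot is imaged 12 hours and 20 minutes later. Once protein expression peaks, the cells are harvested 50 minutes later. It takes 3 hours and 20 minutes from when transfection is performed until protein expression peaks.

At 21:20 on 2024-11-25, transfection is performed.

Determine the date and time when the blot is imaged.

21:50 on 2024-11-26

Transfection is performed: 21:20 Nov 25, 2024.
Protein expression peaks: 21:20 Nov 25, 2024 + 3h20m = 00:40 Nov 26, 2024.
The cells are harvested: 00:40 Nov 26, 2024 + 50m = 01:30 Nov 26, 2024.
The western blot is run: 01:30 Nov 26, 2024 + 8h = 09:30 Nov 26, 2024.
The blot is imaged: 09:30 Nov 26, 2024 + 12h20m = 21:50 Nov 26, 2024.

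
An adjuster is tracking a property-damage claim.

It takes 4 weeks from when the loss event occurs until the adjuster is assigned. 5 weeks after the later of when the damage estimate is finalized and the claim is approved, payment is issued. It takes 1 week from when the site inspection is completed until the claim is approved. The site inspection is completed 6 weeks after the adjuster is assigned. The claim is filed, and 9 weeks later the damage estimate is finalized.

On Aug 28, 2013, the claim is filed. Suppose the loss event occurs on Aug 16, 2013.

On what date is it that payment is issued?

The claim is filed: Aug 28, 2013.
The damage estimate is finalized: Aug 28, 2013 + 9 weeks = Oct 30, 2013.
The loss event occurs: Aug 16, 2013.
The adjuster is assigned: Aug 16, 2013 + 4 weeks = Sep 13, 2013.
The site inspection is completed: Sep 13, 2013 + 6 weeks = Oct 25, 2013.
The claim is approved: Oct 25, 2013 + 1 week = Nov 1, 2013.
Both prerequisites met — the damage estimate is finalized (Oct 30, 2013), the claim is approved (Nov 1, 2013); the later is Nov 1, 2013.
Payment is issued: Nov 1, 2013 + 5 weeks = Dec 6, 2013.

Dec 6, 2013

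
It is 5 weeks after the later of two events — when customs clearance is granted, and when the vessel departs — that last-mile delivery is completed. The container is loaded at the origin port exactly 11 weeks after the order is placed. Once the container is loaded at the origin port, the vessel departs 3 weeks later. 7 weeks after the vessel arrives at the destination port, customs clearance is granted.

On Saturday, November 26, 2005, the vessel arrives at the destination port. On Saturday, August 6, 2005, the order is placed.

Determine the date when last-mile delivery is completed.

The vessel arrives at the destination port: Nov 26, 2005.
Customs clearance is granted: Nov 26, 2005 + 7 weeks = Jan 14, 2006.
The order is placed: Aug 6, 2005.
The container is loaded at the origin port: Aug 6, 2005 + 11 weeks = Oct 22, 2005.
The vessel departs: Oct 22, 2005 + 3 weeks = Nov 12, 2005.
Both prerequisites met — customs clearance is granted (Jan 14, 2006), the vessel departs (Nov 12, 2005); the later is Jan 14, 2006.
Last-mile delivery is completed: Jan 14, 2006 + 5 weeks = Feb 18, 2006.

Saturday, February 18, 2006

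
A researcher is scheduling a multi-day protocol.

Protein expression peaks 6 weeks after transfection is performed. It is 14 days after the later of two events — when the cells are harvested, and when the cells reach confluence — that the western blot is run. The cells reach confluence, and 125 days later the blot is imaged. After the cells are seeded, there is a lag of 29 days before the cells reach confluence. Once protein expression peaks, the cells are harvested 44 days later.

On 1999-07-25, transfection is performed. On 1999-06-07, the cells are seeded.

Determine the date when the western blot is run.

Transfection is performed: Jul 25, 1999.
Protein expression peaks: Jul 25, 1999 + 6 weeks = Sep 5, 1999.
The cells are harvested: Sep 5, 1999 + 44 days = Oct 19, 1999.
The cells are seeded: Jun 7, 1999.
The cells reach confluence: Jun 7, 1999 + 29 days = Jul 6, 1999.
Both prerequisites met — the cells are harvested (Oct 19, 1999), the cells reach confluence (Jul 6, 1999); the later is Oct 19, 1999.
The western blot is run: Oct 19, 1999 + 14 days = Nov 2, 1999.

1999-11-02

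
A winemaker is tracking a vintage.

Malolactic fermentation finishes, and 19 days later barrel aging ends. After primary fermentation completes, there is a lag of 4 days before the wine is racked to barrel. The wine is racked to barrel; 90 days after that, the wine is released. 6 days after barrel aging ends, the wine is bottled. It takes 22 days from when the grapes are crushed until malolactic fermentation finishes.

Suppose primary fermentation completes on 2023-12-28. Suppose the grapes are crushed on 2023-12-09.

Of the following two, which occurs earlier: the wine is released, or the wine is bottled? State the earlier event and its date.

Primary fermentation completes: Dec 28, 2023.
The wine is racked to barrel: Dec 28, 2023 + 4 days = Jan 1, 2024.
The wine is released: Jan 1, 2024 + 90 days = Mar 31, 2024.
The grapes are crushed: Dec 9, 2023.
Malolactic fermentation finishes: Dec 9, 2023 + 22 days = Dec 31, 2023.
Barrel aging ends: Dec 31, 2023 + 19 days = Jan 19, 2024.
The wine is bottled: Jan 19, 2024 + 6 days = Jan 25, 2024.
Comparing: the wine is released on Mar 31, 2024 vs the wine is bottled on Jan 25, 2024. Earlier: the wine is bottled.

The wine is bottled — 2024-01-25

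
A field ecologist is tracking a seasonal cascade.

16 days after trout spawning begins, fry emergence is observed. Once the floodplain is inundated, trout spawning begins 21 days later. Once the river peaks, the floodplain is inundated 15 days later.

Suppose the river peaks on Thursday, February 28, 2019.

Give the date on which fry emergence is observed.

The river peaks: Feb 28, 2019.
The floodplain is inundated: Feb 28, 2019 + 15 days = Mar 15, 2019.
Trout spawning begins: Mar 15, 2019 + 21 days = Apr 5, 2019.
Fry emergence is observed: Apr 5, 2019 + 16 days = Apr 21, 2019.

Sunday, April 21, 2019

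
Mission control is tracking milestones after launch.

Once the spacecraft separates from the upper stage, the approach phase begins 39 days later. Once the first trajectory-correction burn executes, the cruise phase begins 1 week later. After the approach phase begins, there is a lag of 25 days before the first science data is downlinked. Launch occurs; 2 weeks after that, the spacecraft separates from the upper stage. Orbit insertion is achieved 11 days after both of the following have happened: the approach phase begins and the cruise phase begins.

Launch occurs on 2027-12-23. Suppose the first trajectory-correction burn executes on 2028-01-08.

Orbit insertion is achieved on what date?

2028-02-25

Launch occurs: Dec 23, 2027.
The spacecraft separates from the upper stage: Dec 23, 2027 + 2 weeks = Jan 6, 2028.
The approach phase begins: Jan 6, 2028 + 39 days = Feb 14, 2028.
The first trajectory-correction burn executes: Jan 8, 2028.
The cruise phase begins: Jan 8, 2028 + 1 week = Jan 15, 2028.
Both prerequisites met — the approach phase begins (Feb 14, 2028), the cruise phase begins (Jan 15, 2028); the later is Feb 14, 2028.
Orbit insertion is achieved: Feb 14, 2028 + 11 days = Feb 25, 2028.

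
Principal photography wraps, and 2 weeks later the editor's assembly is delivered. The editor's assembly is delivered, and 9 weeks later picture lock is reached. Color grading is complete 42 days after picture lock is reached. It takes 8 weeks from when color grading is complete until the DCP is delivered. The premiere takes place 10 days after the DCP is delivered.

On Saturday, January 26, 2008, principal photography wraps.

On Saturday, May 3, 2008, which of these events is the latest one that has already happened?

Principal photography wraps: Jan 26, 2008.
The editor's assembly is delivered: Jan 26, 2008 + 2 weeks = Feb 9, 2008.
Picture lock is reached: Feb 9, 2008 + 9 weeks = Apr 12, 2008.
Color grading is complete: Apr 12, 2008 + 42 days = May 24, 2008.
The DCP is delivered: May 24, 2008 + 8 weeks = Jul 19, 2008.
The premiere takes place: Jul 19, 2008 + 10 days = Jul 29, 2008.
May 3, 2008 falls between when picture lock is reached (Apr 12, 2008) and when color grading is complete (May 24, 2008).

Picture lock is reached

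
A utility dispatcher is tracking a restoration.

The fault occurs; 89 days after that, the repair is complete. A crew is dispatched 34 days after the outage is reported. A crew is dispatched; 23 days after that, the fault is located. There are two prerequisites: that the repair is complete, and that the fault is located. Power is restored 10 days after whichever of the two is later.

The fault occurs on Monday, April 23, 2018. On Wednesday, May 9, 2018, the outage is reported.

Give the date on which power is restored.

Tuesday, July 31, 2018

The fault occurs: Apr 23, 2018.
The repair is complete: Apr 23, 2018 + 89 days = Jul 21, 2018.
The outage is reported: May 9, 2018.
A crew is dispatched: May 9, 2018 + 34 days = Jun 12, 2018.
The fault is located: Jun 12, 2018 + 23 days = Jul 5, 2018.
Both prerequisites met — the repair is complete (Jul 21, 2018), the fault is located (Jul 5, 2018); the later is Jul 21, 2018.
Power is restored: Jul 21, 2018 + 10 days = Jul 31, 2018.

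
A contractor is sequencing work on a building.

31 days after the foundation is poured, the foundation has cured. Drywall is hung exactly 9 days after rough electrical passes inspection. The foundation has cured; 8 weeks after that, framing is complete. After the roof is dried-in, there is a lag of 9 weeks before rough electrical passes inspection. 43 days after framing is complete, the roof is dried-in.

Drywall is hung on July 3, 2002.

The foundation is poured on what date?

December 13, 2001

Drywall is hung: Jul 3, 2002.
Rough electrical passes inspection: Jul 3, 2002 − 9 days = Jun 24, 2002.
The roof is dried-in: Jun 24, 2002 − 9 weeks = Apr 22, 2002.
Framing is complete: Apr 22, 2002 − 43 days = Mar 10, 2002.
The foundation has cured: Mar 10, 2002 − 8 weeks = Jan 13, 2002.
The foundation is poured: Jan 13, 2002 − 31 days = Dec 13, 2001.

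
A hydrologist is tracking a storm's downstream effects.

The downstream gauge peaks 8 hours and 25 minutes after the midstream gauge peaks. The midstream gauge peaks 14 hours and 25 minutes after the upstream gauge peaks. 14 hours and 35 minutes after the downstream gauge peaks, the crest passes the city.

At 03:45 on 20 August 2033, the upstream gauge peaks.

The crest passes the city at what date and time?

The upstream gauge peaks: 03:45 Aug 20, 2033.
The midstream gauge peaks: 03:45 Aug 20, 2033 + 14h25m = 18:10 Aug 20, 2033.
The downstream gauge peaks: 18:10 Aug 20, 2033 + 8h25m = 02:35 Aug 21, 2033.
The crest passes the city: 02:35 Aug 21, 2033 + 14h35m = 17:10 Aug 21, 2033.

17:10 on 21 August 2033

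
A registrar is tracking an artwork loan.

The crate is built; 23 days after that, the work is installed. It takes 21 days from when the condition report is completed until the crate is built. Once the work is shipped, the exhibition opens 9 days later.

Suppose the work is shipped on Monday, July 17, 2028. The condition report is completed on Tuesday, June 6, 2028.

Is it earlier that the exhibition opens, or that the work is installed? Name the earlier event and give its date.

The work is installed — Thursday, July 20, 2028

The work is shipped: Jul 17, 2028.
The exhibition opens: Jul 17, 2028 + 9 days = Jul 26, 2028.
The condition report is completed: Jun 6, 2028.
The crate is built: Jun 6, 2028 + 21 days = Jun 27, 2028.
The work is installed: Jun 27, 2028 + 23 days = Jul 20, 2028.
Comparing: the exhibition opens on Jul 26, 2028 vs the work is installed on Jul 20, 2028. Earlier: the work is installed.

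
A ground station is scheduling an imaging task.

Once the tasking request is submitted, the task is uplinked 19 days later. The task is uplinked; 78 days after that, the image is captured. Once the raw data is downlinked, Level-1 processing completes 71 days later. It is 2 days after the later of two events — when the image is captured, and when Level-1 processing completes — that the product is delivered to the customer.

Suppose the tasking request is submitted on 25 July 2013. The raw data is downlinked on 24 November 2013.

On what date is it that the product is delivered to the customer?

The tasking request is submitted: Jul 25, 2013.
The task is uplinked: Jul 25, 2013 + 19 days = Aug 13, 2013.
The image is captured: Aug 13, 2013 + 78 days = Oct 30, 2013.
The raw data is downlinked: Nov 24, 2013.
Level-1 processing completes: Nov 24, 2013 + 71 days = Feb 3, 2014.
Both prerequisites met — the image is captured (Oct 30, 2013), Level-1 processing completes (Feb 3, 2014); the later is Feb 3, 2014.
The product is delivered to the customer: Feb 3, 2014 + 2 days = Feb 5, 2014.

5 February 2014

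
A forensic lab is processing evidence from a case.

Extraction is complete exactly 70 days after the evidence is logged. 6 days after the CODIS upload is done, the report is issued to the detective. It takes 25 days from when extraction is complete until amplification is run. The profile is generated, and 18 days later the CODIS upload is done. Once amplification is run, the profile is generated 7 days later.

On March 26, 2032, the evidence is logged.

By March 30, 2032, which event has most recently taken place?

The evidence is logged

The evidence is logged: Mar 26, 2032.
Extraction is complete: Mar 26, 2032 + 70 days = Jun 4, 2032.
Amplification is run: Jun 4, 2032 + 25 days = Jun 29, 2032.
The profile is generated: Jun 29, 2032 + 7 days = Jul 6, 2032.
The CODIS upload is done: Jul 6, 2032 + 18 days = Jul 24, 2032.
The report is issued to the detective: Jul 24, 2032 + 6 days = Jul 30, 2032.
Mar 30, 2032 falls between when the evidence is logged (Mar 26, 2032) and when extraction is complete (Jun 4, 2032).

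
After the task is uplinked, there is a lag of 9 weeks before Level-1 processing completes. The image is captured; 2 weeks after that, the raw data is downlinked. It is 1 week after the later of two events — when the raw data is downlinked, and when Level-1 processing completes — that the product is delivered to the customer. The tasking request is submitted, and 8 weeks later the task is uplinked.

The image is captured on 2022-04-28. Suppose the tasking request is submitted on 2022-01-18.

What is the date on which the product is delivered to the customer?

2022-05-24

The image is captured: Apr 28, 2022.
The raw data is downlinked: Apr 28, 2022 + 2 weeks = May 12, 2022.
The tasking request is submitted: Jan 18, 2022.
The task is uplinked: Jan 18, 2022 + 8 weeks = Mar 15, 2022.
Level-1 processing completes: Mar 15, 2022 + 9 weeks = May 17, 2022.
Both prerequisites met — the raw data is downlinked (May 12, 2022), Level-1 processing completes (May 17, 2022); the later is May 17, 2022.
The product is delivered to the customer: May 17, 2022 + 1 week = May 24, 2022.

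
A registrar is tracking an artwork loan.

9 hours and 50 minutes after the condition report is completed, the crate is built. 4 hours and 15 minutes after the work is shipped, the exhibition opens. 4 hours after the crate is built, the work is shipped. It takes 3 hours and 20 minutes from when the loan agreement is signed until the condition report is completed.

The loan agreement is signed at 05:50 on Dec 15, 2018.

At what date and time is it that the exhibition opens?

The loan agreement is signed: 05:50 Dec 15, 2018.
The condition report is completed: 05:50 Dec 15, 2018 + 3h20m = 09:10 Dec 15, 2018.
The crate is built: 09:10 Dec 15, 2018 + 9h50m = 19:00 Dec 15, 2018.
The work is shipped: 19:00 Dec 15, 2018 + 4h = 23:00 Dec 15, 2018.
The exhibition opens: 23:00 Dec 15, 2018 + 4h15m = 03:15 Dec 16, 2018.

03:15 on Dec 16, 2018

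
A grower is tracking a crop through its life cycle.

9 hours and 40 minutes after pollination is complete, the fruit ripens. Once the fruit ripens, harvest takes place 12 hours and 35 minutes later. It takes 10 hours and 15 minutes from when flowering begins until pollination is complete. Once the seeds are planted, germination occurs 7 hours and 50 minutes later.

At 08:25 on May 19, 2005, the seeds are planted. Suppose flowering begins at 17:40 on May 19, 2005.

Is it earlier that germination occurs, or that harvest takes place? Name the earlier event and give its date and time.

The seeds are planted: 08:25 May 19, 2005.
Germination occurs: 08:25 May 19, 2005 + 7h50m = 16:15 May 19, 2005.
Flowering begins: 17:40 May 19, 2005.
Pollination is complete: 17:40 May 19, 2005 + 10h15m = 03:55 May 20, 2005.
The fruit ripens: 03:55 May 20, 2005 + 9h40m = 13:35 May 20, 2005.
Harvest takes place: 13:35 May 20, 2005 + 12h35m = 02:10 May 21, 2005.
Comparing: germination occurs at 16:15 May 19, 2005 vs harvest takes place at 02:10 May 21, 2005. Earlier: germination occurs.

Germination occurs — 16:15 on May 19, 2005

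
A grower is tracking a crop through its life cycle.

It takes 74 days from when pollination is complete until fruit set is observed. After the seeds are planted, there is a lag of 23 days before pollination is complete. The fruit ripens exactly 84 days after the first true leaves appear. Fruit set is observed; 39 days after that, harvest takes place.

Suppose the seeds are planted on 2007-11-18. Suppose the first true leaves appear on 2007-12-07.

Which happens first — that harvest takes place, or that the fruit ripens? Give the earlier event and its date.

The fruit ripens — 2008-02-29

The seeds are planted: Nov 18, 2007.
Pollination is complete: Nov 18, 2007 + 23 days = Dec 11, 2007.
Fruit set is observed: Dec 11, 2007 + 74 days = Feb 23, 2008.
Harvest takes place: Feb 23, 2008 + 39 days = Apr 2, 2008.
The first true leaves appear: Dec 7, 2007.
The fruit ripens: Dec 7, 2007 + 84 days = Feb 29, 2008.
Comparing: harvest takes place on Apr 2, 2008 vs the fruit ripens on Feb 29, 2008. Earlier: the fruit ripens.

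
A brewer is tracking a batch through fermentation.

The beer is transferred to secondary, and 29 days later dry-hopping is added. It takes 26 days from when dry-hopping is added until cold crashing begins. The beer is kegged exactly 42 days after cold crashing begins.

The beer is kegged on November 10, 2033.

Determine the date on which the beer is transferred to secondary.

The beer is kegged: Nov 10, 2033.
Cold crashing begins: Nov 10, 2033 − 42 days = Sep 29, 2033.
Dry-hopping is added: Sep 29, 2033 − 26 days = Sep 3, 2033.
The beer is transferred to secondary: Sep 3, 2033 − 29 days = Aug 5, 2033.

August 5, 2033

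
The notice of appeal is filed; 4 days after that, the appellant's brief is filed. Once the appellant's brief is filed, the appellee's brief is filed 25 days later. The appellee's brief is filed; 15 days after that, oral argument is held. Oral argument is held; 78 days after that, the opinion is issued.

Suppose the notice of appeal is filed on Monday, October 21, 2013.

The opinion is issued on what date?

Thursday, February 20, 2014

The notice of appeal is filed: Oct 21, 2013.
The appellant's brief is filed: Oct 21, 2013 + 4 days = Oct 25, 2013.
The appellee's brief is filed: Oct 25, 2013 + 25 days = Nov 19, 2013.
Oral argument is held: Nov 19, 2013 + 15 days = Dec 4, 2013.
The opinion is issued: Dec 4, 2013 + 78 days = Feb 20, 2014.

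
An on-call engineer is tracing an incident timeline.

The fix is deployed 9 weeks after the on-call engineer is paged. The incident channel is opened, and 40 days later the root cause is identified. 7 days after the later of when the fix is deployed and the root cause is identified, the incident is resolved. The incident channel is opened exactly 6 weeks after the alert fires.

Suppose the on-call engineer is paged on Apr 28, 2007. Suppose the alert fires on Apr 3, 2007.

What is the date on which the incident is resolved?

Jul 7, 2007

The on-call engineer is paged: Apr 28, 2007.
The fix is deployed: Apr 28, 2007 + 9 weeks = Jun 30, 2007.
The alert fires: Apr 3, 2007.
The incident channel is opened: Apr 3, 2007 + 6 weeks = May 15, 2007.
The root cause is identified: May 15, 2007 + 40 days = Jun 24, 2007.
Both prerequisites met — the fix is deployed (Jun 30, 2007), the root cause is identified (Jun 24, 2007); the later is Jun 30, 2007.
The incident is resolved: Jun 30, 2007 + 7 days = Jul 7, 2007.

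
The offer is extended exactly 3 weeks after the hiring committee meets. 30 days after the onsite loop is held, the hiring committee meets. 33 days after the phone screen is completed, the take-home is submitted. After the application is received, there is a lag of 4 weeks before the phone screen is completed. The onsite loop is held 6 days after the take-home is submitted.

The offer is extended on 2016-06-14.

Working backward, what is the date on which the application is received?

The offer is extended: Jun 14, 2016.
The hiring committee meets: Jun 14, 2016 − 3 weeks = May 24, 2016.
The onsite loop is held: May 24, 2016 − 30 days = Apr 24, 2016.
The take-home is submitted: Apr 24, 2016 − 6 days = Apr 18, 2016.
The phone screen is completed: Apr 18, 2016 − 33 days = Mar 16, 2016.
The application is received: Mar 16, 2016 − 4 weeks = Feb 17, 2016.

2016-02-17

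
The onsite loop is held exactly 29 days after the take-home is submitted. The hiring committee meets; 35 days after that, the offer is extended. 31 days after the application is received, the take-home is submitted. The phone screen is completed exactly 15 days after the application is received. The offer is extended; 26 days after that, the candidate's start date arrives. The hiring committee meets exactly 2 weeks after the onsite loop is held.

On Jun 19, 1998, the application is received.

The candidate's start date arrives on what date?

Nov 1, 1998

The application is received: Jun 19, 1998.
The take-home is submitted: Jun 19, 1998 + 31 days = Jul 20, 1998.
The onsite loop is held: Jul 20, 1998 + 29 days = Aug 18, 1998.
The hiring committee meets: Aug 18, 1998 + 2 weeks = Sep 1, 1998.
The offer is extended: Sep 1, 1998 + 35 days = Oct 6, 1998.
The candidate's start date arrives: Oct 6, 1998 + 26 days = Nov 1, 1998.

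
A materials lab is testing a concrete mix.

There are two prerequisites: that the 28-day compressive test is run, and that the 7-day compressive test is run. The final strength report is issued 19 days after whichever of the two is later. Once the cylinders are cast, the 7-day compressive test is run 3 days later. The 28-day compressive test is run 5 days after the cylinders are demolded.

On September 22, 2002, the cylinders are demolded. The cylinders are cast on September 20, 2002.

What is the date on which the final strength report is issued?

October 16, 2002

The cylinders are demolded: Sep 22, 2002.
The 28-day compressive test is run: Sep 22, 2002 + 5 days = Sep 27, 2002.
The cylinders are cast: Sep 20, 2002.
The 7-day compressive test is run: Sep 20, 2002 + 3 days = Sep 23, 2002.
Both prerequisites met — the 28-day compressive test is run (Sep 27, 2002), the 7-day compressive test is run (Sep 23, 2002); the later is Sep 27, 2002.
The final strength report is issued: Sep 27, 2002 + 19 days = Oct 16, 2002.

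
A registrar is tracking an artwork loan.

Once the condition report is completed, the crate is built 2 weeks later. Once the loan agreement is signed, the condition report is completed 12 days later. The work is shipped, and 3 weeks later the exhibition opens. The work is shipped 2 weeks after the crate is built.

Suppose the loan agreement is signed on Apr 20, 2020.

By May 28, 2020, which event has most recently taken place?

The loan agreement is signed: Apr 20, 2020.
The condition report is completed: Apr 20, 2020 + 12 days = May 2, 2020.
The crate is built: May 2, 2020 + 2 weeks = May 16, 2020.
The work is shipped: May 16, 2020 + 2 weeks = May 30, 2020.
The exhibition opens: May 30, 2020 + 3 weeks = Jun 20, 2020.
May 28, 2020 falls between when the crate is built (May 16, 2020) and when the work is shipped (May 30, 2020).

The crate is built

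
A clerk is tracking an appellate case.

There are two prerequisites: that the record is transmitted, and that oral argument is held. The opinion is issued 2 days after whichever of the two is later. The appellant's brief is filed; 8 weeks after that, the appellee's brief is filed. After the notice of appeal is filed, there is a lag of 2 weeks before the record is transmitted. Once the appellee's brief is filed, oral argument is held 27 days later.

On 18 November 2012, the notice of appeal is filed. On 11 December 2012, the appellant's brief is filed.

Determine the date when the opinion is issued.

6 March 2013

The notice of appeal is filed: Nov 18, 2012.
The record is transmitted: Nov 18, 2012 + 2 weeks = Dec 2, 2012.
The appellant's brief is filed: Dec 11, 2012.
The appellee's brief is filed: Dec 11, 2012 + 8 weeks = Feb 5, 2013.
Oral argument is held: Feb 5, 2013 + 27 days = Mar 4, 2013.
Both prerequisites met — the record is transmitted (Dec 2, 2012), oral argument is held (Mar 4, 2013); the later is Mar 4, 2013.
The opinion is issued: Mar 4, 2013 + 2 days = Mar 6, 2013.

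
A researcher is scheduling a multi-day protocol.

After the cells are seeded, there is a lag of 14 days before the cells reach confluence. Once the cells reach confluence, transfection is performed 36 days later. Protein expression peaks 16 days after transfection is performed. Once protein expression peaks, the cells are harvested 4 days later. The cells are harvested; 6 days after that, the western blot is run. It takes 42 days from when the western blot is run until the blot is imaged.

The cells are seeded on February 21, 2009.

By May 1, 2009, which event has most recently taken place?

Protein expression peaks

The cells are seeded: Feb 21, 2009.
The cells reach confluence: Feb 21, 2009 + 14 days = Mar 7, 2009.
Transfection is performed: Mar 7, 2009 + 36 days = Apr 12, 2009.
Protein expression peaks: Apr 12, 2009 + 16 days = Apr 28, 2009.
The cells are harvested: Apr 28, 2009 + 4 days = May 2, 2009.
The western blot is run: May 2, 2009 + 6 days = May 8, 2009.
The blot is imaged: May 8, 2009 + 42 days = Jun 19, 2009.
May 1, 2009 falls between when protein expression peaks (Apr 28, 2009) and when the cells are harvested (May 2, 2009).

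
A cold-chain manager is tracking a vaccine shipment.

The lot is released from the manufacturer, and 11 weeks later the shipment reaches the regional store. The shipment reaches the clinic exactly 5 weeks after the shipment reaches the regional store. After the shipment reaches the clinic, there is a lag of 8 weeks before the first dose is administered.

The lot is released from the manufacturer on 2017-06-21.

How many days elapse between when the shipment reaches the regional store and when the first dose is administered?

91 days

Causal path: the shipment reaches the regional store → the shipment reaches the clinic → the first dose is administered.
Total delay along the path: 5 + 8 weeks = 13 weeks = 91 days.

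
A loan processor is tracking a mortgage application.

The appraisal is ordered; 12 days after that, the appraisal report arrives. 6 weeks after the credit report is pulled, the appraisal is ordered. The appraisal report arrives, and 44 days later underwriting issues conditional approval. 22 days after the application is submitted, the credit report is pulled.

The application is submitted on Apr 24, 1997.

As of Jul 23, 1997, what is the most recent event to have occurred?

The appraisal report arrives

The application is submitted: Apr 24, 1997.
The credit report is pulled: Apr 24, 1997 + 22 days = May 16, 1997.
The appraisal is ordered: May 16, 1997 + 6 weeks = Jun 27, 1997.
The appraisal report arrives: Jun 27, 1997 + 12 days = Jul 9, 1997.
Underwriting issues conditional approval: Jul 9, 1997 + 44 days = Aug 22, 1997.
Jul 23, 1997 falls between when the appraisal report arrives (Jul 9, 1997) and when underwriting issues conditional approval (Aug 22, 1997).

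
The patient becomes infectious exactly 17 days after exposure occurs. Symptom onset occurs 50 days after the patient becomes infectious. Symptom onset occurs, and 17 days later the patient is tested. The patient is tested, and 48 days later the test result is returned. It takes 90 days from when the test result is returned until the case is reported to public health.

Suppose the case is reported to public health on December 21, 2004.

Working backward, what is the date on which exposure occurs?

The case is reported to public health: Dec 21, 2004.
The test result is returned: Dec 21, 2004 − 90 days = Sep 22, 2004.
The patient is tested: Sep 22, 2004 − 48 days = Aug 5, 2004.
Symptom onset occurs: Aug 5, 2004 − 17 days = Jul 19, 2004.
The patient becomes infectious: Jul 19, 2004 − 50 days = May 30, 2004.
Exposure occurs: May 30, 2004 − 17 days = May 13, 2004.

May 13, 2004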